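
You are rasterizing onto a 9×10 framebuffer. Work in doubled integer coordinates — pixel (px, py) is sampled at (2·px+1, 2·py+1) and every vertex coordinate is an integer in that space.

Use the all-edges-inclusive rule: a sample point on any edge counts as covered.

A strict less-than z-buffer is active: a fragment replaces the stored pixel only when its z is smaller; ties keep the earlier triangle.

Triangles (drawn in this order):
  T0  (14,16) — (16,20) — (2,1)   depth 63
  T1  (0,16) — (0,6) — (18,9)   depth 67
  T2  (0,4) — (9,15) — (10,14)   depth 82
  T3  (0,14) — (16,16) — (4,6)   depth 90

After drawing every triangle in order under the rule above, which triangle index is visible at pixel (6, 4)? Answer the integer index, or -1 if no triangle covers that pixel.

T0:
  2·area = 18
  edge (14, 16)→(16, 20): d=(2,4) inclusive
  edge (16, 20)→(2, 1): d=(-14,-19) inclusive
  edge (2, 1)→(14, 16): d=(12,15) inclusive
    (2,2)@(5, 5): e=[14,1,3] → #
    (3,2)@(7, 5): e=[6,39,-27] → ·
    (2,3)@(5, 7): e=[18,-27,27] → ·
    (5,6)@(11, 13): e=[6,3,9] → #
    (6,6)@(13, 13): e=[-2,41,-21] → ·
    (5,7)@(11, 15): e=[10,-25,33] → ·
    (6,7)@(13, 15): e=[2,13,3] → #
    (7,7)@(15, 15): e=[-6,51,-27] → ·
    (6,8)@(13, 17): e=[6,-15,27] → ·
  covered (3 px):
    · · · · · · · · ·
    · · · · · · · · ·
    · · # · · · · · ·
    · · · · · · · · ·
    · · · · · · · · ·
    · · · · · · · · ·
    · · · · · # · · ·
    · · · · · · # · ·
    · · · · · · · · ·
    · · · · · · · · ·
T1:
  2·area = 180
  edge (0, 16)→(0, 6): d=(0,-10) inclusive
  edge (0, 6)→(18, 9): d=(18,3) inclusive
  edge (18, 9)→(0, 16): d=(-18,7) inclusive
    (0,3)@(1, 7): e=[10,15,155] → #
    (1,3)@(3, 7): e=[30,9,141] → #
    (2,3)@(5, 7): e=[50,3,127] → #
    (3,3)@(7, 7): e=[70,-3,113] → ·
    (0,4)@(1, 9): e=[10,51,119] → #
    (3,4)@(7, 9): e=[70,33,77] → #
    (4,4)@(9, 9): e=[90,27,63] → #
    (5,4)@(11, 9): e=[110,21,49] → #
    (6,4)@(13, 9): e=[130,15,35] → #
    (7,4)@(15, 9): e=[150,9,21] → #
    (8,4)@(17, 9): e=[170,3,7] → #
    (0,5)@(1, 11): e=[10,87,83] → #
  covered (23 px):
    · · · · · · · · ·
    · · · · · · · · ·
    · · · · · · · · ·
    # # # · · · · · ·
    # # # # # # # # #
    # # # # # # · · ·
    # # # # · · · · ·
    # · · · · · · · ·
    · · · · · · · · ·
    · · · · · · · · ·
T2:
  2·area = 20  (B↔C swapped to make it positive)
  edge (0, 4)→(10, 14): d=(10,10) inclusive
  edge (10, 14)→(9, 15): d=(-1,1) inclusive
  edge (9, 15)→(0, 4): d=(-9,-11) inclusive
    (0,2)@(1, 5): e=[0,18,2] → #  [on edge]
    (1,2)@(3, 5): e=[-20,16,24] → ·
    (0,3)@(1, 7): e=[20,16,-16] → ·
    (1,3)@(3, 7): e=[0,14,6] → #  [on edge]
    (2,3)@(5, 7): e=[-20,12,28] → ·
    (8,3)@(17, 7): e=[-140,0,160] → ·  [on edge]
    (1,4)@(3, 9): e=[20,12,-12] → ·
    (2,4)@(5, 9): e=[0,10,10] → #  [on edge]
    (3,4)@(7, 9): e=[-20,8,32] → ·
    (7,4)@(15, 9): e=[-100,0,120] → ·  [on edge]
    (2,5)@(5, 11): e=[20,8,-8] → ·
    (3,5)@(7, 11): e=[0,6,14] → #  [on edge]
    (6,5)@(13, 11): e=[-60,0,80] → ·  [on edge]
    (4,6)@(9, 13): e=[0,2,18] → #  [on edge]
    (5,6)@(11, 13): e=[-20,0,40] → ·  [on edge]
    (4,7)@(9, 15): e=[20,0,0] → #  [on edge]
    (5,7)@(11, 15): e=[0,-2,22] → ·  [on edge]
    (3,8)@(7, 17): e=[60,0,-40] → ·  [on edge]
    (6,8)@(13, 17): e=[0,-6,26] → ·  [on edge]
    (2,9)@(5, 19): e=[100,0,-80] → ·  [on edge]
    (7,9)@(15, 19): e=[0,-10,30] → ·  [on edge]
  covered (6 px):
    · · · · · · · · ·
    · · · · · · · · ·
    # · · · · · · · ·
    · # · · · · · · ·
    · · # · · · · · ·
    · · · # · · · · ·
    · · · · # · · · ·
    · · · · # · · · ·
    · · · · · · · · ·
    · · · · · · · · ·
T3:
  2·area = 136  (B↔C swapped to make it positive)
  edge (0, 14)→(4, 6): d=(4,-8) inclusive
  edge (4, 6)→(16, 16): d=(12,10) inclusive
  edge (16, 16)→(0, 14): d=(-16,-2) inclusive
    (2,3)@(5, 7): e=[12,2,122] → #
    (3,3)@(7, 7): e=[28,-18,126] → ·
    (1,4)@(3, 9): e=[4,46,86] → #
    (3,4)@(7, 9): e=[36,6,94] → #
    (4,4)@(9, 9): e=[52,-14,98] → ·
    (1,5)@(3, 11): e=[12,70,54] → #
    (4,5)@(9, 11): e=[60,10,66] → #
    (5,5)@(11, 11): e=[76,-10,70] → ·
    (0,6)@(1, 13): e=[4,114,18] → #
    (5,6)@(11, 13): e=[84,14,38] → #
    (6,6)@(13, 13): e=[100,-6,42] → ·
    (0,7)@(1, 15): e=[12,138,-14] → ·
  covered (17 px):
    · · · · · · · · ·
    · · · · · · · · ·
    · · · · · · · · ·
    · · # · · · · · ·
    · # # # · · · · ·
    · # # # # · · · ·
    # # # # # # · · ·
    · · · · # # # · ·
    · · · · · · · · ·
    · · · · · · · · ·

Z-buffer (winner per pixel, '.' = empty):
  . . . . . . . . .
  . . . . . . . . .
  2 . 0 . . . . . .
  1 1 1 . . . . . .
  1 1 1 1 1 1 1 1 1
  1 1 1 1 1 1 . . .
  1 1 1 1 2 0 . . .
  1 . . . 2 3 0 . .
  . . . . . . . . .
  . . . . . . . . .

Answer: 1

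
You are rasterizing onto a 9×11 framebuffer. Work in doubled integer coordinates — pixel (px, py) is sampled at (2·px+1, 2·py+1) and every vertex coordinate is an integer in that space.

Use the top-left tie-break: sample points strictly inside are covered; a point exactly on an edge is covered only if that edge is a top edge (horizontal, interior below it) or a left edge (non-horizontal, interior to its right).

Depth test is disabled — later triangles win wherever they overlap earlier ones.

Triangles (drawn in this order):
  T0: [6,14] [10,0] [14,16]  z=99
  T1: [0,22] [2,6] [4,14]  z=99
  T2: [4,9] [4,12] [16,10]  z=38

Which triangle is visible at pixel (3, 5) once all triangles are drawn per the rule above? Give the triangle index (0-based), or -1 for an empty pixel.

T0:
  2·area = 120
  edge (6, 14)→(10, 0): d=(4,-14) top-left  bias=+0
  edge (10, 0)→(14, 16): d=(4,16) right/bottom  bias=-1
  edge (14, 16)→(6, 14): d=(-8,-2) top-left  bias=+0
    (4,2)@(9, 5): e=[6,36,78] → #
    (5,2)@(11, 5): e=[34,4,82] → #
    (6,2)@(13, 5): e=[62,-28,86] → ·
    (4,3)@(9, 7): e=[14,44,62] → #
    (6,3)@(13, 7): e=[70,-20,70] → ·
    (4,4)@(9, 9): e=[22,52,46] → #
    (6,4)@(13, 9): e=[78,-12,54] → ·
    (3,5)@(7, 11): e=[2,92,26] → #
    (6,5)@(13, 11): e=[86,-4,38] → ·
    (3,6)@(7, 13): e=[10,100,10] → #
    (6,6)@(13, 13): e=[94,4,22] → #
    (7,6)@(15, 13): e=[122,-28,26] → ·
  covered (15 px):
    · · · · · · · · ·
    · · · · · · · · ·
    · · · · # # · · ·
    · · · · # # · · ·
    · · · · # # · · ·
    · · · # # # · · ·
    · · · # # # # · ·
    · · · · · # # · ·
    · · · · · · · · ·
    · · · · · · · · ·
    · · · · · · · · ·
T1:
  2·area = 48
  edge (0, 22)→(2, 6): d=(2,-16) top-left  bias=+0
  edge (2, 6)→(4, 14): d=(2,8) right/bottom  bias=-1
  edge (4, 14)→(0, 22): d=(-4,8) right/bottom  bias=-1
    (1,5)@(3, 11): e=[26,2,20] → #
    (2,5)@(5, 11): e=[58,-14,4] → ·
    (1,6)@(3, 13): e=[30,6,12] → #
    (2,6)@(5, 13): e=[62,-10,-4] → ·
    (0,7)@(1, 15): e=[2,26,20] → #
    (2,7)@(5, 15): e=[66,-6,-12] → ·
    (0,8)@(1, 17): e=[6,30,12] → #
    (1,8)@(3, 17): e=[38,14,-4] → ·
    (0,9)@(1, 19): e=[10,34,4] → #
    (1,9)@(3, 19): e=[42,18,-12] → ·
    (0,10)@(1, 21): e=[14,38,-4] → ·
  covered (6 px):
    · · · · · · · · ·
    · · · · · · · · ·
    · · · · · · · · ·
    · · · · · · · · ·
    · · · · · · · · ·
    · # · · · · · · ·
    · # · · · · · · ·
    # # · · · · · · ·
    # · · · · · · · ·
    # · · · · · · · ·
    · · · · · · · · ·
T2:
  2·area = 36  (B↔C swapped to make it positive)
  edge (4, 9)→(16, 10): d=(12,1) right/bottom  bias=-1
  edge (16, 10)→(4, 12): d=(-12,2) right/bottom  bias=-1
  edge (4, 12)→(4, 9): d=(0,-3) top-left  bias=+0
    (2,5)@(5, 11): e=[23,10,3] → #
    (3,5)@(7, 11): e=[21,6,9] → #
    (4,5)@(9, 11): e=[19,2,15] → #
    (5,5)@(11, 11): e=[17,-2,21] → ·
    (2,6)@(5, 13): e=[47,-14,3] → ·
    (3,6)@(7, 13): e=[45,-18,9] → ·
    (4,6)@(9, 13): e=[43,-22,15] → ·
  covered (3 px):
    · · · · · · · · ·
    · · · · · · · · ·
    · · · · · · · · ·
    · · · · · · · · ·
    · · · · · · · · ·
    · · # # # · · · ·
    · · · · · · · · ·
    · · · · · · · · ·
    · · · · · · · · ·
    · · · · · · · · ·
    · · · · · · · · ·

Z-buffer (winner per pixel, '.' = empty):
  . . . . . . . . .
  . . . . . . . . .
  . . . . 0 0 . . .
  . . . . 0 0 . . .
  . . . . 0 0 . . .
  . 1 2 2 2 0 . . .
  . 1 . 0 0 0 0 . .
  1 1 . . . 0 0 . .
  1 . . . . . . . .
  1 . . . . . . . .
  . . . . . . . . .

Result: 2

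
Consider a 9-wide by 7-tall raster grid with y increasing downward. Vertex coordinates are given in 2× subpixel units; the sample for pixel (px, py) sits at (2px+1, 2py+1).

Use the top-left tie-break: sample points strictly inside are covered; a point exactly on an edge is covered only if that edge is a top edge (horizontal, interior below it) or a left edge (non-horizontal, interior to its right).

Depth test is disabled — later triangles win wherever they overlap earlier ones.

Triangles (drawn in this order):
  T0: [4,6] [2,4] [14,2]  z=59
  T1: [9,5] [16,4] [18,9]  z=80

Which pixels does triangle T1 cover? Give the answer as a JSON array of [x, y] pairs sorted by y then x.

T0:
  2·area = 28
  edge (4, 6)→(2, 4): d=(-2,-2) top-left  bias=+0
  edge (2, 4)→(14, 2): d=(12,-2) top-left  bias=+0
  edge (14, 2)→(4, 6): d=(-10,4) right/bottom  bias=-1
    (0,1)@(1, 3): e=[0,-14,42] → ·  [on edge]
    (4,1)@(9, 3): e=[16,2,10] → #
    (5,1)@(11, 3): e=[20,6,2] → #
    (6,1)@(13, 3): e=[24,10,-6] → ·
    (1,2)@(3, 5): e=[0,14,14] → #  [on edge]
    (2,2)@(5, 5): e=[4,18,6] → #
    (3,2)@(7, 5): e=[8,22,-2] → ·
    (4,2)@(9, 5): e=[12,26,-10] → ·
    (5,2)@(11, 5): e=[16,30,-18] → ·
    (1,3)@(3, 7): e=[-4,38,-6] → ·
    (2,3)@(5, 7): e=[0,42,-14] → ·  [on edge]
    (3,4)@(7, 9): e=[0,70,-42] → ·  [on edge]
    (4,5)@(9, 11): e=[0,98,-70] → ·  [on edge]
    (5,6)@(11, 13): e=[0,126,-98] → ·  [on edge]
  covered (4 px):
    · · · · · · · · ·
    · · · · # # · · ·
    · # # · · · · · ·
    · · · · · · · · ·
    · · · · · · · · ·
    · · · · · · · · ·
    · · · · · · · · ·
T1:
  2·area = 37
  edge (9, 5)→(16, 4): d=(7,-1) top-left  bias=+0
  edge (16, 4)→(18, 9): d=(2,5) right/bottom  bias=-1
  edge (18, 9)→(9, 5): d=(-9,-4) top-left  bias=+0
    (4,2)@(9, 5): e=[0,37,0] → #  [on edge]
    (5,2)@(11, 5): e=[2,27,8] → #
    (6,2)@(13, 5): e=[4,17,16] → #
    (7,2)@(15, 5): e=[6,7,24] → #
    (8,2)@(17, 5): e=[8,-3,32] → ·
    (4,3)@(9, 7): e=[14,41,-18] → ·
    (5,3)@(11, 7): e=[16,31,-10] → ·
    (6,3)@(13, 7): e=[18,21,-2] → ·
    (7,3)@(15, 7): e=[20,11,6] → #
    (8,3)@(17, 7): e=[22,1,14] → #
    (7,4)@(15, 9): e=[34,15,-12] → ·
    (8,4)@(17, 9): e=[36,5,-4] → ·
  covered (6 px):
    · · · · · · · · ·
    · · · · · · · · ·
    · · · · # # # # ·
    · · · · · · · # #
    · · · · · · · · ·
    · · · · · · · · ·
    · · · · · · · · ·

Final: [[4,2],[5,2],[6,2],[7,2],[7,3],[8,3]]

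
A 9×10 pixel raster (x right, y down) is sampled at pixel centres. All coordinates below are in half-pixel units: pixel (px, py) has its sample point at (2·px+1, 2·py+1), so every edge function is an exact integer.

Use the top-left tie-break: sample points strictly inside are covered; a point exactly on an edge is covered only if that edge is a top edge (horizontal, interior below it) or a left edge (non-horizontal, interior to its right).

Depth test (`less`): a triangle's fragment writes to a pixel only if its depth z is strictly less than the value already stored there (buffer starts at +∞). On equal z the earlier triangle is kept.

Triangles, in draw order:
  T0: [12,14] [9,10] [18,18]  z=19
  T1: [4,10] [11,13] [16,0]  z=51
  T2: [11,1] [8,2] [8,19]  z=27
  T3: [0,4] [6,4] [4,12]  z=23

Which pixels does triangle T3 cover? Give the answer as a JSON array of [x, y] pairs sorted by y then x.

T0:
  2·area = 12
  edge (12, 14)→(9, 10): d=(-3,-4) top-left  bias=+0
  edge (9, 10)→(18, 18): d=(9,8) right/bottom  bias=-1
  edge (18, 18)→(12, 14): d=(-6,-4) top-left  bias=+0
  covered (0 px):
    · · · · · · · · ·
    · · · · · · · · ·
    · · · · · · · · ·
    · · · · · · · · ·
    · · · · · · · · ·
    · · · · · · · · ·
    · · · · · · · · ·
    · · · · · · · · ·
    · · · · · · · · ·
    · · · · · · · · ·
T1:
  2·area = 106  (B↔C swapped to make it positive)
  edge (4, 10)→(16, 0): d=(12,-10) top-left  bias=+0
  edge (16, 0)→(11, 13): d=(-5,13) right/bottom  bias=-1
  edge (11, 13)→(4, 10): d=(-7,-3) top-left  bias=+0
    (7,0)@(15, 1): e=[2,8,96] → █
    (8,0)@(17, 1): e=[22,-18,102] → ·
    (6,1)@(13, 3): e=[6,24,76] → █
    (7,1)@(15, 3): e=[26,-2,82] → ·
    (5,2)@(11, 5): e=[10,40,56] → █
    (7,2)@(15, 5): e=[50,-12,68] → ·
    (4,3)@(9, 7): e=[14,56,36] → █
    (7,3)@(15, 7): e=[74,-22,54] → ·
    (3,4)@(7, 9): e=[18,72,16] → █
    (6,4)@(13, 9): e=[78,-6,34] → ·
    (3,5)@(7, 11): e=[42,62,2] → █
    (6,5)@(13, 11): e=[102,-16,20] → ·
    (5,6)@(11, 13): e=[106,0,0] → ·  [on edge]
  covered (13 px):
    · · · · · · · █ ·
    · · · · · · █ · ·
    · · · · · █ █ · ·
    · · · · █ █ █ · ·
    · · · █ █ █ · · ·
    · · · █ █ █ · · ·
    · · · · · · · · ·
    · · · · · · · · ·
    · · · · · · · · ·
    · · · · · · · · ·
T2:
  2·area = 51  (B↔C swapped to make it positive)
  edge (11, 1)→(8, 19): d=(-3,18) right/bottom  bias=-1
  edge (8, 19)→(8, 2): d=(0,-17) top-left  bias=+0
  edge (8, 2)→(11, 1): d=(3,-1) top-left  bias=+0
    (5,0)@(11, 1): e=[0,51,0] → ·  [on edge]
    (2,1)@(5, 3): e=[102,-51,0] → ·  [on edge]
    (4,1)@(9, 3): e=[30,17,4] → █
    (5,1)@(11, 3): e=[-6,51,6] → ·
    (4,2)@(9, 5): e=[24,17,10] → █
    (5,2)@(11, 5): e=[-12,51,12] → ·
    (4,3)@(9, 7): e=[18,17,16] → █
    (5,3)@(11, 7): e=[-18,51,18] → ·
    (4,4)@(9, 9): e=[12,17,22] → █
    (5,4)@(11, 9): e=[-24,51,24] → ·
    (4,5)@(9, 11): e=[6,17,28] → █
    (5,5)@(11, 11): e=[-30,51,30] → ·
    (4,6)@(9, 13): e=[0,17,34] → ·  [on edge]
  covered (5 px):
    · · · · · · · · ·
    · · · · █ · · · ·
    · · · · █ · · · ·
    · · · · █ · · · ·
    · · · · █ · · · ·
    · · · · █ · · · ·
    · · · · · · · · ·
    · · · · · · · · ·
    · · · · · · · · ·
    · · · · · · · · ·
T3:
  2·area = 48
  edge (0, 4)→(6, 4): d=(6,0) top-left  bias=+0
  edge (6, 4)→(4, 12): d=(-2,8) right/bottom  bias=-1
  edge (4, 12)→(0, 4): d=(-4,-8) top-left  bias=+0
    (0,2)@(1, 5): e=[6,38,4] → █
    (1,2)@(3, 5): e=[6,22,20] → █
    (2,2)@(5, 5): e=[6,6,36] → █
    (3,2)@(7, 5): e=[6,-10,52] → ·
    (0,3)@(1, 7): e=[18,34,-4] → ·
    (1,3)@(3, 7): e=[18,18,12] → █
    (3,3)@(7, 7): e=[18,-14,44] → ·
    (1,4)@(3, 9): e=[30,14,4] → █
    (2,4)@(5, 9): e=[30,-2,20] → ·
    (1,5)@(3, 11): e=[42,10,-4] → ·
  covered (6 px):
    · · · · · · · · ·
    · · · · · · · · ·
    █ █ █ · · · · · ·
    · █ █ · · · · · ·
    · █ · · · · · · ·
    · · · · · · · · ·
    · · · · · · · · ·
    · · · · · · · · ·
    · · · · · · · · ·
    · · · · · · · · ·

Result: [[0,2],[1,2],[2,2],[1,3],[2,3],[1,4]]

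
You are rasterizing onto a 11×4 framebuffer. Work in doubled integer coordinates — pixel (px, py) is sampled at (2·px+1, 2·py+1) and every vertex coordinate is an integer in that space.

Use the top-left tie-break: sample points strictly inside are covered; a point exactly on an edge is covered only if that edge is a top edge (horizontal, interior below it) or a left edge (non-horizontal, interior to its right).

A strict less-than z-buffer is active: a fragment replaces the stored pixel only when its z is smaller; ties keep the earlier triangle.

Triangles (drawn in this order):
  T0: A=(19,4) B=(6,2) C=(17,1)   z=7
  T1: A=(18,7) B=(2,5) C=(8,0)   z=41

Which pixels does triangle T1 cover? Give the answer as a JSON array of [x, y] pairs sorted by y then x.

T0:
  2·area = 35
  edge (19, 4)→(6, 2): d=(-13,-2) top-left  bias=+0
  edge (6, 2)→(17, 1): d=(11,-1) top-left  bias=+0
  edge (17, 1)→(19, 4): d=(2,3) right/bottom  bias=-1
    (8,0)@(17, 1): e=[35,0,0] → ·  [on edge]
    (6,1)@(13, 3): e=[1,18,16] → #
    (7,1)@(15, 3): e=[5,20,10] → #
    (8,1)@(17, 3): e=[9,22,4] → #
    (9,1)@(19, 3): e=[13,24,-2] → ·
    (6,2)@(13, 5): e=[-25,40,20] → ·
    (7,2)@(15, 5): e=[-21,42,14] → ·
    (8,2)@(17, 5): e=[-17,44,8] → ·
    (10,3)@(21, 7): e=[-35,70,0] → ·  [on edge]
  covered (3 px):
    · · · · · · · · · · ·
    · · · · · · # # # · ·
    · · · · · · · · · · ·
    · · · · · · · · · · ·
T1:
  2·area = 92
  edge (18, 7)→(2, 5): d=(-16,-2) top-left  bias=+0
  edge (2, 5)→(8, 0): d=(6,-5) top-left  bias=+0
  edge (8, 0)→(18, 7): d=(10,7) right/bottom  bias=-1
    (3,0)@(7, 1): e=[74,1,17] → #
    (4,0)@(9, 1): e=[78,11,3] → #
    (5,0)@(11, 1): e=[82,21,-11] → ·
    (2,1)@(5, 3): e=[38,3,51] → #
    (5,1)@(11, 3): e=[50,33,9] → #
    (6,1)@(13, 3): e=[54,43,-5] → ·
    (1,2)@(3, 5): e=[2,5,85] → #
    (6,2)@(13, 5): e=[22,55,15] → #
    (7,2)@(15, 5): e=[26,65,1] → #
    (8,2)@(17, 5): e=[30,75,-13] → ·
    (1,3)@(3, 7): e=[-30,17,105] → ·
    (2,3)@(5, 7): e=[-26,27,91] → ·
  covered (13 px):
    · · · # # · · · · · ·
    · · # # # # · · · · ·
    · # # # # # # # · · ·
    · · · · · · · · · · ·

Final: [[3,0],[4,0],[2,1],[3,1],[4,1],[5,1],[1,2],[2,2],[3,2],[4,2],[5,2],[6,2],[7,2]]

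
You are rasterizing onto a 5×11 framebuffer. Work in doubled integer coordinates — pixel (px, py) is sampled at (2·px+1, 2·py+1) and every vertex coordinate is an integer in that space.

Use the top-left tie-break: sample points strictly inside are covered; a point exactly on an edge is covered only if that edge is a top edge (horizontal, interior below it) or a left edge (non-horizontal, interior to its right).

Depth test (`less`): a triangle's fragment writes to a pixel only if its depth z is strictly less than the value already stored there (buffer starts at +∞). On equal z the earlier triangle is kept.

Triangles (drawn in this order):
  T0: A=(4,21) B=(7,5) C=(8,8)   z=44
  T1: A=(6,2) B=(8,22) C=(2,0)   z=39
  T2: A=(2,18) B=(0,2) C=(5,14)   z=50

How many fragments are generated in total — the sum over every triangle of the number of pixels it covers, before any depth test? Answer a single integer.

T0:
  2·area = 25
  edge (4, 21)→(7, 5): d=(3,-16) top-left  bias=+0
  edge (7, 5)→(8, 8): d=(1,3) right/bottom  bias=-1
  edge (8, 8)→(4, 21): d=(-4,13) right/bottom  bias=-1
    (3,2)@(7, 5): e=[0,0,25] → ·  [on edge]
    (3,3)@(7, 7): e=[6,2,17] → █
    (4,3)@(9, 7): e=[38,-4,-9] → ·
    (3,4)@(7, 9): e=[12,4,9] → █
    (4,4)@(9, 9): e=[44,-2,-17] → ·
    (3,5)@(7, 11): e=[18,6,1] → █
    (4,5)@(9, 11): e=[50,0,-25] → ·  [on edge]
    (3,6)@(7, 13): e=[24,8,-7] → ·
    (2,8)@(5, 17): e=[4,18,3] → █
    (3,8)@(7, 17): e=[36,12,-23] → ·
    (2,9)@(5, 19): e=[10,20,-5] → ·
  covered (4 px):
    · · · · ·
    · · · · ·
    · · · · ·
    · · · █ ·
    · · · █ ·
    · · · █ ·
    · · · · ·
    · · · · ·
    · · █ · ·
    · · · · ·
    · · · · ·
T1:
  2·area = 76
  edge (6, 2)→(8, 22): d=(2,20) right/bottom  bias=-1
  edge (8, 22)→(2, 0): d=(-6,-22) top-left  bias=+0
  edge (2, 0)→(6, 2): d=(4,2) right/bottom  bias=-1
    (1,0)@(3, 1): e=[58,16,2] → █
    (2,0)@(5, 1): e=[18,60,-2] → ·
    (1,1)@(3, 3): e=[62,4,10] → █
    (2,1)@(5, 3): e=[22,48,6] → █
    (3,1)@(7, 3): e=[-18,92,2] → ·
    (1,2)@(3, 5): e=[66,-8,18] → ·
    (2,2)@(5, 5): e=[26,36,14] → █
    (3,2)@(7, 5): e=[-14,80,10] → ·
    (2,3)@(5, 7): e=[30,24,22] → █
    (3,3)@(7, 7): e=[-10,68,18] → ·
    (2,4)@(5, 9): e=[34,12,30] → █
    (3,4)@(7, 9): e=[-6,56,26] → ·
    (2,5)@(5, 11): e=[38,0,38] → █  [on edge]
  covered (10 px):
    · █ · · ·
    · █ █ · ·
    · · █ · ·
    · · █ · ·
    · · █ · ·
    · · █ · ·
    · · · █ ·
    · · · █ ·
    · · · █ ·
    · · · · ·
    · · · · ·
T2:
  2·area = 56
  edge (2, 18)→(0, 2): d=(-2,-16) top-left  bias=+0
  edge (0, 2)→(5, 14): d=(5,12) right/bottom  bias=-1
  edge (5, 14)→(2, 18): d=(-3,4) right/bottom  bias=-1
    (0,2)@(1, 5): e=[10,3,43] → █
    (1,2)@(3, 5): e=[42,-21,35] → ·
    (0,3)@(1, 7): e=[6,13,37] → █
    (1,3)@(3, 7): e=[38,-11,29] → ·
    (0,4)@(1, 9): e=[2,23,31] → █
    (1,4)@(3, 9): e=[34,-1,23] → ·
    (0,5)@(1, 11): e=[-2,33,25] → ·
    (1,5)@(3, 11): e=[30,9,17] → █
    (2,5)@(5, 11): e=[62,-15,9] → ·
    (1,6)@(3, 13): e=[26,19,11] → █
    (2,6)@(5, 13): e=[58,-5,3] → ·
    (1,7)@(3, 15): e=[22,29,5] → █
  covered (6 px):
    · · · · ·
    · · · · ·
    █ · · · ·
    █ · · · ·
    █ · · · ·
    · █ · · ·
    · █ · · ·
    · █ · · ·
    · · · · ·
    · · · · ·
    · · · · ·

Final: 20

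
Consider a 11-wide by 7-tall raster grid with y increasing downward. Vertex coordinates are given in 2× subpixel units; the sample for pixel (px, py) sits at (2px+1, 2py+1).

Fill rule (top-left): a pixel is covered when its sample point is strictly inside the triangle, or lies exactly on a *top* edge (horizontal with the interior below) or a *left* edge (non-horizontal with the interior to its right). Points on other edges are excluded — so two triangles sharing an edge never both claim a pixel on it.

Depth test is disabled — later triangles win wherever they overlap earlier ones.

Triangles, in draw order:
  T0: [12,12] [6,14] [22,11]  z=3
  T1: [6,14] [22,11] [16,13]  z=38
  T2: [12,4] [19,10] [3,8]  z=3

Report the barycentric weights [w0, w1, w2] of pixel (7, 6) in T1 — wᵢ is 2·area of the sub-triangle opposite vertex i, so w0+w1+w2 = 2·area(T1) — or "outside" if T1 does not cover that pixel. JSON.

T0:
  2·area = 14  (B↔C swapped to make it positive)
  edge (12, 12)→(22, 11): d=(10,-1) top-left  bias=+0
  edge (22, 11)→(6, 14): d=(-16,3) right/bottom  bias=-1
  edge (6, 14)→(12, 12): d=(6,-2) top-left  bias=+0
    (10,4)@(21, 9): e=[-21,35,0] → .  [on edge]
    (7,5)@(15, 11): e=[-7,21,0] → .  [on edge]
    (4,6)@(9, 13): e=[7,7,0] → X  [on edge]
    (5,6)@(11, 13): e=[9,1,4] → X
    (6,6)@(13, 13): e=[11,-5,8] → .
  covered (2 px):
    . . . . . . . . . . .
    . . . . . . . . . . .
    . . . . . . . . . . .
    . . . . . . . . . . .
    . . . . . . . . . . .
    . . . . . . . . . . .
    . . . . X X . . . . .
T1:
  2·area = 14
  edge (6, 14)→(22, 11): d=(16,-3) top-left  bias=+0
  edge (22, 11)→(16, 13): d=(-6,2) right/bottom  bias=-1
  edge (16, 13)→(6, 14): d=(-10,1) right/bottom  bias=-1
    (6,6)@(13, 13): e=[5,6,3] → X
    (7,6)@(15, 13): e=[11,2,1] → X
    (8,6)@(17, 13): e=[17,-2,-1] → .
  covered (2 px):
    . . . . . . . . . . .
    . . . . . . . . . . .
    . . . . . . . . . . .
    . . . . . . . . . . .
    . . . . . . . . . . .
    . . . . . . . . . . .
    . . . . . . X X . . .
T2:
  2·area = 82
  edge (12, 4)→(19, 10): d=(7,6) right/bottom  bias=-1
  edge (19, 10)→(3, 8): d=(-16,-2) top-left  bias=+0
  edge (3, 8)→(12, 4): d=(9,-4) top-left  bias=+0
    (5,2)@(11, 5): e=[13,64,5] → X
    (6,2)@(13, 5): e=[1,68,13] → X
    (7,2)@(15, 5): e=[-11,72,21] → .
    (3,3)@(7, 7): e=[51,24,7] → X
    (4,3)@(9, 7): e=[39,28,15] → X
    (7,3)@(15, 7): e=[3,40,39] → X
    (8,3)@(17, 7): e=[-9,44,47] → .
    (3,4)@(7, 9): e=[65,-8,25] → .
    (4,4)@(9, 9): e=[53,-4,33] → .
    (5,4)@(11, 9): e=[41,0,41] → X  [on edge]
    (8,4)@(17, 9): e=[5,12,65] → X
    (9,4)@(19, 9): e=[-7,16,73] → .
  covered (11 px):
    . . . . . . . . . . .
    . . . . . . . . . . .
    . . . . . X X . . . .
    . . . X X X X X . . .
    . . . . . X X X X . .
    . . . . . . . . . . .
    . . . . . . . . . . .

Result: [2,1,11]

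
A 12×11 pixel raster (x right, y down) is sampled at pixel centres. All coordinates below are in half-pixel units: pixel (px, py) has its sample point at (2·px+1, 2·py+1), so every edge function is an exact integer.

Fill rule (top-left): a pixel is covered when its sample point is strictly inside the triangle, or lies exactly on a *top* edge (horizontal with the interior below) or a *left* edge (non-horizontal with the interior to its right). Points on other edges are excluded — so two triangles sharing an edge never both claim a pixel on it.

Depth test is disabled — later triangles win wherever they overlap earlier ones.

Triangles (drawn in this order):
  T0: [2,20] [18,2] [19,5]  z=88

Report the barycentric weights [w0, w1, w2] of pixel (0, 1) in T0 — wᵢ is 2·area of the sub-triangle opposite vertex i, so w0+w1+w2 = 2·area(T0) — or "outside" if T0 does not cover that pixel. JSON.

T0:
  2·area = 66
  edge (2, 20)→(18, 2): d=(16,-18) top-left  bias=+0
  edge (18, 2)→(19, 5): d=(1,3) right/bottom  bias=-1
  edge (19, 5)→(2, 20): d=(-17,15) right/bottom  bias=-1
    (8,2)@(17, 5): e=[30,6,30] → #
    (9,2)@(19, 5): e=[66,0,0] → ·  [on edge]
    (7,3)@(15, 7): e=[26,14,26] → #
    (8,3)@(17, 7): e=[62,8,-4] → ·
    (6,4)@(13, 9): e=[22,22,22] → #
    (7,4)@(15, 9): e=[58,16,-8] → ·
    (5,5)@(11, 11): e=[18,30,18] → #
    (6,5)@(13, 11): e=[54,24,-12] → ·
    (10,5)@(21, 11): e=[198,0,-132] → ·  [on edge]
    (4,6)@(9, 13): e=[14,38,14] → #
    (5,6)@(11, 13): e=[50,32,-16] → ·
    (3,7)@(7, 15): e=[10,46,10] → #
    (11,8)@(23, 17): e=[330,0,-264] → ·  [on edge]
  covered (8 px):
    · · · · · · · · · · · ·
    · · · · · · · · · · · ·
    · · · · · · · · # · · ·
    · · · · · · · # · · · ·
    · · · · · · # · · · · ·
    · · · · · # · · · · · ·
    · · · · # · · · · · · ·
    · · · # · · · · · · · ·
    · · # · · · · · · · · ·
    · # · · · · · · · · · ·
    · · · · · · · · · · · ·

Final: "outside"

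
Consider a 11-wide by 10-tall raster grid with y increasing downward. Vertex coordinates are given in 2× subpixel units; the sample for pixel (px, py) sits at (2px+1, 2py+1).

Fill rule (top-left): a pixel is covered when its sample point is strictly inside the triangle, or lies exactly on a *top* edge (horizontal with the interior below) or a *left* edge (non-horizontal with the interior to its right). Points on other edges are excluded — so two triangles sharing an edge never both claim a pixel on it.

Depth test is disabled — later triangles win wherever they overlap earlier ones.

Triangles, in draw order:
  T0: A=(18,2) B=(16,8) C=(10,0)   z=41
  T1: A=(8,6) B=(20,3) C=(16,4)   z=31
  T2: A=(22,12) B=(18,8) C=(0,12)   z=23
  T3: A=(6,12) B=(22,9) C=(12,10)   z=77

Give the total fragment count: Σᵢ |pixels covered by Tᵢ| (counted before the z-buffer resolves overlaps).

T0:
  2·area = 52
  edge (18, 2)→(16, 8): d=(-2,6) right/bottom  bias=-1
  edge (16, 8)→(10, 0): d=(-6,-8) top-left  bias=+0
  edge (10, 0)→(18, 2): d=(8,2) right/bottom  bias=-1
    (5,0)@(11, 1): e=[44,2,6] → X
    (6,0)@(13, 1): e=[32,18,2] → X
    (7,0)@(15, 1): e=[20,34,-2] → .
    (5,1)@(11, 3): e=[40,-10,22] → .
    (6,1)@(13, 3): e=[28,6,18] → X
    (7,1)@(15, 3): e=[16,22,14] → X
    (8,1)@(17, 3): e=[4,38,10] → X
    (9,1)@(19, 3): e=[-8,54,6] → .
    (6,2)@(13, 5): e=[24,-6,34] → .
    (7,2)@(15, 5): e=[12,10,30] → X
    (8,2)@(17, 5): e=[0,26,26] → .  [on edge]
    (7,3)@(15, 7): e=[8,-2,46] → .
    (7,5)@(15, 11): e=[0,-26,78] → .  [on edge]
    (6,8)@(13, 17): e=[0,-78,130] → .  [on edge]
  covered (6 px):
    . . . . . X X . . . .
    . . . . . . X X X . .
    . . . . . . . X . . .
    . . . . . . . . . . .
    . . . . . . . . . . .
    . . . . . . . . . . .
    . . . . . . . . . . .
    . . . . . . . . . . .
    . . . . . . . . . . .
    . . . . . . . . . . .
T1:
  degenerate (2·area = 0) — covers nothing
T2:
  2·area = 88  (B↔C swapped to make it positive)
  edge (22, 12)→(0, 12): d=(-22,0) right/bottom  bias=-1
  edge (0, 12)→(18, 8): d=(18,-4) top-left  bias=+0
  edge (18, 8)→(22, 12): d=(4,4) right/bottom  bias=-1
    (5,0)@(11, 1): e=[242,-154,0] → .  [on edge]
    (6,1)@(13, 3): e=[198,-110,0] → .  [on edge]
    (7,2)@(15, 5): e=[154,-66,0] → .  [on edge]
    (8,3)@(17, 7): e=[110,-22,0] → .  [on edge]
    (7,4)@(15, 9): e=[66,6,16] → X
    (8,4)@(17, 9): e=[66,14,8] → X
    (9,4)@(19, 9): e=[66,22,0] → .  [on edge]
    (2,5)@(5, 11): e=[22,2,64] → X
    (3,5)@(7, 11): e=[22,10,56] → X
    (4,5)@(9, 11): e=[22,18,48] → X
    (5,5)@(11, 11): e=[22,26,40] → X
    (6,5)@(13, 11): e=[22,34,32] → X
    (10,5)@(21, 11): e=[22,66,0] → .  [on edge]
  covered (10 px):
    . . . . . . . . . . .
    . . . . . . . . . . .
    . . . . . . . . . . .
    . . . . . . . . . . .
    . . . . . . . X X . .
    . . X X X X X X X X .
    . . . . . . . . . . .
    . . . . . . . . . . .
    . . . . . . . . . . .
    . . . . . . . . . . .
T3:
  2·area = 14  (B↔C swapped to make it positive)
  edge (6, 12)→(12, 10): d=(6,-2) top-left  bias=+0
  edge (12, 10)→(22, 9): d=(10,-1) top-left  bias=+0
  edge (22, 9)→(6, 12): d=(-16,3) right/bottom  bias=-1
    (10,3)@(21, 7): e=[0,-21,35] → .  [on edge]
    (7,4)@(15, 9): e=[0,-7,21] → .  [on edge]
    (4,5)@(9, 11): e=[0,7,7] → X  [on edge]
    (5,5)@(11, 11): e=[4,9,1] → X
    (6,5)@(13, 11): e=[8,11,-5] → .
    (1,6)@(3, 13): e=[0,21,-7] → .  [on edge]
    (4,6)@(9, 13): e=[12,27,-25] → .
    (5,6)@(11, 13): e=[16,29,-31] → .
  covered (2 px):
    . . . . . . . . . . .
    . . . . . . . . . . .
    . . . . . . . . . . .
    . . . . . . . . . . .
    . . . . . . . . . . .
    . . . . X X . . . . .
    . . . . . . . . . . .
    . . . . . . . . . . .
    . . . . . . . . . . .
    . . . . . . . . . . .

Final: 18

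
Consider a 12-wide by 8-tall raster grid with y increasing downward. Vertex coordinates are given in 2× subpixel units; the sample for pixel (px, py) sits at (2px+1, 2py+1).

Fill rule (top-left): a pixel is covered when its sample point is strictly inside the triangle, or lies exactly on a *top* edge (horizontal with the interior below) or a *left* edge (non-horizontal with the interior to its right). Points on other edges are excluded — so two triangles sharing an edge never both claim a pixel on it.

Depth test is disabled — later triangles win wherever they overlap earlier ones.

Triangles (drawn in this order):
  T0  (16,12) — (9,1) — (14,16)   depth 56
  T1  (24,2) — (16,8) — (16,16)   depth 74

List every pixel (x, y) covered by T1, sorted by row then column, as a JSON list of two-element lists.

T0:
  2·area = 50  (B↔C swapped to make it positive)
  edge (16, 12)→(14, 16): d=(-2,4) right/bottom  bias=-1
  edge (14, 16)→(9, 1): d=(-5,-15) top-left  bias=+0
  edge (9, 1)→(16, 12): d=(7,11) right/bottom  bias=-1
    (4,0)@(9, 1): e=[50,0,0] → ·  [on edge]
    (5,2)@(11, 5): e=[34,10,6] → █
    (6,2)@(13, 5): e=[26,40,-16] → ·
    (5,3)@(11, 7): e=[30,0,20] → █  [on edge]
    (6,3)@(13, 7): e=[22,30,-2] → ·
    (5,4)@(11, 9): e=[26,-10,34] → ·
    (6,4)@(13, 9): e=[18,20,12] → █
    (7,4)@(15, 9): e=[10,50,-10] → ·
    (6,5)@(13, 11): e=[14,10,26] → █
    (7,5)@(15, 11): e=[6,40,4] → █
    (8,5)@(17, 11): e=[-2,70,-18] → ·
    (6,6)@(13, 13): e=[10,0,40] → █  [on edge]
  covered (7 px):
    · · · · · · · · · · · ·
    · · · · · · · · · · · ·
    · · · · · █ · · · · · ·
    · · · · · █ · · · · · ·
    · · · · · · █ · · · · ·
    · · · · · · █ █ · · · ·
    · · · · · · █ █ · · · ·
    · · · · · · · · · · · ·
T1:
  2·area = 64  (B↔C swapped to make it positive)
  edge (24, 2)→(16, 16): d=(-8,14) right/bottom  bias=-1
  edge (16, 16)→(16, 8): d=(0,-8) top-left  bias=+0
  edge (16, 8)→(24, 2): d=(8,-6) top-left  bias=+0
    (11,1)@(23, 3): e=[6,56,2] → █
    (10,2)@(21, 5): e=[18,40,6] → █
    (11,2)@(23, 5): e=[-10,56,18] → ·
    (9,3)@(19, 7): e=[30,24,10] → █
    (11,3)@(23, 7): e=[-26,56,34] → ·
    (8,4)@(17, 9): e=[42,8,14] → █
    (10,4)@(21, 9): e=[-14,40,38] → ·
    (8,5)@(17, 11): e=[26,8,30] → █
    (9,5)@(19, 11): e=[-2,24,42] → ·
    (8,6)@(17, 13): e=[10,8,46] → █
    (9,6)@(19, 13): e=[-18,24,58] → ·
    (8,7)@(17, 15): e=[-6,8,62] → ·
  covered (8 px):
    · · · · · · · · · · · ·
    · · · · · · · · · · · █
    · · · · · · · · · · █ ·
    · · · · · · · · · █ █ ·
    · · · · · · · · █ █ · ·
    · · · · · · · · █ · · ·
    · · · · · · · · █ · · ·
    · · · · · · · · · · · ·

Result: [[11,1],[10,2],[9,3],[10,3],[8,4],[9,4],[8,5],[8,6]]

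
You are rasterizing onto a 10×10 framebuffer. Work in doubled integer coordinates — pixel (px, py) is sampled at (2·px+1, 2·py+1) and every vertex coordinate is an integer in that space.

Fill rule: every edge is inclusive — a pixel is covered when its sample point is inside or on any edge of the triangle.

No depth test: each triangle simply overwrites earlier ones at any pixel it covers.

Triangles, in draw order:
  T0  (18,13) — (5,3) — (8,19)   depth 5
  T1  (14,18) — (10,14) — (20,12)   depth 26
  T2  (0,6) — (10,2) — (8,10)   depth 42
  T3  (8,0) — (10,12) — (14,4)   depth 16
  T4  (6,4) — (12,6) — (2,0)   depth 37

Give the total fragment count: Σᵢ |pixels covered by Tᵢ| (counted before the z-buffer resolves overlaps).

T0:
  2·area = 178  (B↔C swapped to make it positive)
  edge (18, 13)→(8, 19): d=(-10,6) inclusive
  edge (8, 19)→(5, 3): d=(-3,-16) inclusive
  edge (5, 3)→(18, 13): d=(13,10) inclusive
    (2,1)@(5, 3): e=[178,0,0] → X  [on edge]
    (3,1)@(7, 3): e=[166,32,-20] → .
    (2,2)@(5, 5): e=[158,-6,26] → .
    (3,2)@(7, 5): e=[146,26,6] → X
    (4,2)@(9, 5): e=[134,58,-14] → .
    (3,3)@(7, 7): e=[126,20,32] → X
    (4,3)@(9, 7): e=[114,52,12] → X
    (5,3)@(11, 7): e=[102,84,-8] → .
    (3,4)@(7, 9): e=[106,14,58] → X
    (5,4)@(11, 9): e=[82,78,18] → X
    (6,4)@(13, 9): e=[70,110,-2] → .
    (3,5)@(7, 11): e=[86,8,84] → X
  covered (23 px):
    . . . . . . . . . .
    . . X . . . . . . .
    . . . X . . . . . .
    . . . X X . . . . .
    . . . X X X . . . .
    . . . X X X X X . .
    . . . X X X X X X .
    . . . . X X X . . .
    . . . . X X . . . .
    . . . . . . . . . .
T1:
  2·area = 48
  edge (14, 18)→(10, 14): d=(-4,-4) inclusive
  edge (10, 14)→(20, 12): d=(10,-2) inclusive
  edge (20, 12)→(14, 18): d=(-6,6) inclusive
    (0,2)@(1, 5): e=[0,-108,156] → .  [on edge]
    (1,3)@(3, 7): e=[0,-84,132] → .  [on edge]
    (2,4)@(5, 9): e=[0,-60,108] → .  [on edge]
    (3,5)@(7, 11): e=[0,-36,84] → .  [on edge]
    (4,6)@(9, 13): e=[0,-12,60] → .  [on edge]
    (7,6)@(15, 13): e=[24,0,24] → X  [on edge]
    (8,6)@(17, 13): e=[32,4,12] → X
    (9,6)@(19, 13): e=[40,8,0] → X  [on edge]
    (2,7)@(5, 15): e=[-24,0,72] → .  [on edge]
    (5,7)@(11, 15): e=[0,12,36] → X  [on edge]
    (6,7)@(13, 15): e=[8,16,24] → X
    (8,7)@(17, 15): e=[24,24,0] → X  [on edge]
    (6,8)@(13, 17): e=[0,36,12] → X  [on edge]
    (7,8)@(15, 17): e=[8,40,0] → X  [on edge]
    (6,9)@(13, 19): e=[-8,56,0] → .  [on edge]
    (7,9)@(15, 19): e=[0,60,-12] → .  [on edge]
  covered (9 px):
    . . . . . . . . . .
    . . . . . . . . . .
    . . . . . . . . . .
    . . . . . . . . . .
    . . . . . . . . . .
    . . . . . . . . . .
    . . . . . . . X X X
    . . . . . X X X X .
    . . . . . . X X . .
    . . . . . . . . . .
T2:
  2·area = 72
  edge (0, 6)→(10, 2): d=(10,-4) inclusive
  edge (10, 2)→(8, 10): d=(-2,8) inclusive
  edge (8, 10)→(0, 6): d=(-8,-4) inclusive
    (4,1)@(9, 3): e=[6,6,60] → X
    (5,1)@(11, 3): e=[14,-10,68] → .
    (1,2)@(3, 5): e=[2,50,20] → X
    (2,2)@(5, 5): e=[10,34,28] → X
    (3,2)@(7, 5): e=[18,18,36] → X
    (5,2)@(11, 5): e=[34,-14,52] → .
    (1,3)@(3, 7): e=[22,46,4] → X
    (4,3)@(9, 7): e=[46,-2,28] → .
    (1,4)@(3, 9): e=[42,42,-12] → .
    (2,4)@(5, 9): e=[50,26,-4] → .
    (3,4)@(7, 9): e=[58,10,4] → X
    (4,4)@(9, 9): e=[66,-6,12] → .
  covered (9 px):
    . . . . . . . . . .
    . . . . X . . . . .
    . X X X X . . . . .
    . X X X . . . . . .
    . . . X . . . . . .
    . . . . . . . . . .
    . . . . . . . . . .
    . . . . . . . . . .
    . . . . . . . . . .
    . . . . . . . . . .
T3:
  2·area = 64  (B↔C swapped to make it positive)
  edge (8, 0)→(14, 4): d=(6,4) inclusive
  edge (14, 4)→(10, 12): d=(-4,8) inclusive
  edge (10, 12)→(8, 0): d=(-2,-12) inclusive
    (4,0)@(9, 1): e=[2,52,10] → X
    (5,0)@(11, 1): e=[-6,36,34] → .
    (4,1)@(9, 3): e=[14,44,6] → X
    (5,1)@(11, 3): e=[6,28,30] → X
    (6,1)@(13, 3): e=[-2,12,54] → .
    (4,2)@(9, 5): e=[26,36,2] → X
    (6,2)@(13, 5): e=[10,4,50] → X
    (7,2)@(15, 5): e=[2,-12,74] → .
    (4,3)@(9, 7): e=[38,28,-2] → .
    (5,3)@(11, 7): e=[30,12,22] → X
    (6,3)@(13, 7): e=[22,-4,46] → .
    (5,4)@(11, 9): e=[42,4,18] → X
  covered (8 px):
    . . . . X . . . . .
    . . . . X X . . . .
    . . . . X X X . . .
    . . . . . X . . . .
    . . . . . X . . . .
    . . . . . . . . . .
    . . . . . . . . . .
    . . . . . . . . . .
    . . . . . . . . . .
    . . . . . . . . . .
T4:
  2·area = 16  (B↔C swapped to make it positive)
  edge (6, 4)→(2, 0): d=(-4,-4) inclusive
  edge (2, 0)→(12, 6): d=(10,6) inclusive
  edge (12, 6)→(6, 4): d=(-6,-2) inclusive
    (1,0)@(3, 1): e=[0,4,12] → X  [on edge]
    (2,0)@(5, 1): e=[8,-8,16] → .
    (1,1)@(3, 3): e=[-8,24,0] → .  [on edge]
    (2,1)@(5, 3): e=[0,12,4] → X  [on edge]
    (3,1)@(7, 3): e=[8,0,8] → X  [on edge]
    (4,1)@(9, 3): e=[16,-12,12] → .
    (2,2)@(5, 5): e=[-8,32,-8] → .
    (3,2)@(7, 5): e=[0,20,-4] → .  [on edge]
    (4,2)@(9, 5): e=[8,8,0] → X  [on edge]
    (5,2)@(11, 5): e=[16,-4,4] → .
    (4,3)@(9, 7): e=[0,28,-12] → .  [on edge]
    (7,3)@(15, 7): e=[24,-8,0] → .  [on edge]
    (5,4)@(11, 9): e=[0,36,-20] → .  [on edge]
    (8,4)@(17, 9): e=[24,0,-8] → .  [on edge]
    (6,5)@(13, 11): e=[0,44,-28] → .  [on edge]
    (7,6)@(15, 13): e=[0,52,-36] → .  [on edge]
    (8,7)@(17, 15): e=[0,60,-44] → .  [on edge]
    (9,8)@(19, 17): e=[0,68,-52] → .  [on edge]
  covered (4 px):
    . X . . . . . . . .
    . . X X . . . . . .
    . . . . X . . . . .
    . . . . . . . . . .
    . . . . . . . . . .
    . . . . . . . . . .
    . . . . . . . . . .
    . . . . . . . . . .
    . . . . . . . . . .
    . . . . . . . . . .

Final: 53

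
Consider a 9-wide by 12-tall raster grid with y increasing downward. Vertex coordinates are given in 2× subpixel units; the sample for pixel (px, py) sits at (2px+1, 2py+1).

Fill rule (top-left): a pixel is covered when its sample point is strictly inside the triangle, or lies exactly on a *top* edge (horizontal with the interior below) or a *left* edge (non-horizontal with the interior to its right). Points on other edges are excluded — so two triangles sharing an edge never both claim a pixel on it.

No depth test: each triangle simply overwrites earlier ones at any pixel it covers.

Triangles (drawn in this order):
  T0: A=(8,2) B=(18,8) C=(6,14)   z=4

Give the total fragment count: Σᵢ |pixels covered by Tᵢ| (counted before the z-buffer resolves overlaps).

T0:
  2·area = 132
  edge (8, 2)→(18, 8): d=(10,6) right/bottom  bias=-1
  edge (18, 8)→(6, 14): d=(-12,6) right/bottom  bias=-1
  edge (6, 14)→(8, 2): d=(2,-12) top-left  bias=+0
    (4,1)@(9, 3): e=[4,114,14] → #
    (5,1)@(11, 3): e=[-8,102,38] → ·
    (4,2)@(9, 5): e=[24,90,18] → #
    (5,2)@(11, 5): e=[12,78,42] → #
    (6,2)@(13, 5): e=[0,66,66] → ·  [on edge]
    (4,3)@(9, 7): e=[44,66,22] → #
    (6,3)@(13, 7): e=[20,42,70] → #
    (7,3)@(15, 7): e=[8,30,94] → #
    (8,3)@(17, 7): e=[-4,18,118] → ·
    (3,4)@(7, 9): e=[76,54,2] → #
    (8,4)@(17, 9): e=[16,-6,122] → ·
    (3,5)@(7, 11): e=[96,30,6] → #
  covered (16 px):
    · · · · · · · · ·
    · · · · # · · · ·
    · · · · # # · · ·
    · · · · # # # # ·
    · · · # # # # # ·
    · · · # # # · · ·
    · · · # · · · · ·
    · · · · · · · · ·
    · · · · · · · · ·
    · · · · · · · · ·
    · · · · · · · · ·
    · · · · · · · · ·

Final: 16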